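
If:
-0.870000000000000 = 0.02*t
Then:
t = -43.50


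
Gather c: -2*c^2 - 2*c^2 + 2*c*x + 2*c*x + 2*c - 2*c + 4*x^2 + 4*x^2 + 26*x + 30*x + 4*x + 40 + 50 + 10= -4*c^2 + 4*c*x + 8*x^2 + 60*x + 100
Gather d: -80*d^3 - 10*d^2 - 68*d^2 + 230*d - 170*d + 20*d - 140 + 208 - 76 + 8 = -80*d^3 - 78*d^2 + 80*d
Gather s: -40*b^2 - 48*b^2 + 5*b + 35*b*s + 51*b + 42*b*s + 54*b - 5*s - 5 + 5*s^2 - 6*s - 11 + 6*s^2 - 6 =-88*b^2 + 110*b + 11*s^2 + s*(77*b - 11) - 22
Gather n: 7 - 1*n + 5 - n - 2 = 10 - 2*n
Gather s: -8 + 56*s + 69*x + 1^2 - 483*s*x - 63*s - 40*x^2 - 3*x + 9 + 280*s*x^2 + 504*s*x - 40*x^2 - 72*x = s*(280*x^2 + 21*x - 7) - 80*x^2 - 6*x + 2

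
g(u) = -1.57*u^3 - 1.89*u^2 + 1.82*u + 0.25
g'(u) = -4.71*u^2 - 3.78*u + 1.82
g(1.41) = -5.34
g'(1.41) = -12.87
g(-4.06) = 66.78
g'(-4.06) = -60.47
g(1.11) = -2.21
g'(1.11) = -8.18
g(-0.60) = -1.18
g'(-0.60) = 2.39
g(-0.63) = -1.25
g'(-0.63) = 2.33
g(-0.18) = -0.13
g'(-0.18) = 2.35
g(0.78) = -0.23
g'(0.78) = -3.99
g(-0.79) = -1.59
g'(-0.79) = 1.87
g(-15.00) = 4846.45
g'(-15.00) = -1001.23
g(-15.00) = 4846.45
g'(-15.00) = -1001.23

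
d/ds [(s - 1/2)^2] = 2*s - 1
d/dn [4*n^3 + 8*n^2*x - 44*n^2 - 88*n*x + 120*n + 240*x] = 12*n^2 + 16*n*x - 88*n - 88*x + 120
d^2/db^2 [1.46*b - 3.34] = 0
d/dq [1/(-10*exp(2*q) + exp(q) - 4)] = (20*exp(q) - 1)*exp(q)/(10*exp(2*q) - exp(q) + 4)^2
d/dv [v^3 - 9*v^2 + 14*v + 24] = 3*v^2 - 18*v + 14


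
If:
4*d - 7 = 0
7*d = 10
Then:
No Solution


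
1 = 1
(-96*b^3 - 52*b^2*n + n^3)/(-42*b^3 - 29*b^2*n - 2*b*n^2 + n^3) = (48*b^2 + 2*b*n - n^2)/(21*b^2 + 4*b*n - n^2)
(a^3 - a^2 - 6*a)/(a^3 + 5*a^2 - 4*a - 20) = a*(a - 3)/(a^2 + 3*a - 10)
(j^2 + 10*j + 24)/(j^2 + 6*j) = (j + 4)/j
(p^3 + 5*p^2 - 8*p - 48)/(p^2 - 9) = (p^2 + 8*p + 16)/(p + 3)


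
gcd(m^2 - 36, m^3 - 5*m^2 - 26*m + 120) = m - 6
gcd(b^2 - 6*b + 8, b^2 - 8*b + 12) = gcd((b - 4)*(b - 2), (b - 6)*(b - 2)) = b - 2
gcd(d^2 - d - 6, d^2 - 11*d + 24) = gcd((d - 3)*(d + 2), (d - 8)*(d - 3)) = d - 3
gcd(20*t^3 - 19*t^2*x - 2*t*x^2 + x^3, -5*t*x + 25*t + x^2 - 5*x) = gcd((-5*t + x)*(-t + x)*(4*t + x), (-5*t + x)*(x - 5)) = -5*t + x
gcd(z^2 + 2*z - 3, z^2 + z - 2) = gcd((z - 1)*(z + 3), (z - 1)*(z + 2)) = z - 1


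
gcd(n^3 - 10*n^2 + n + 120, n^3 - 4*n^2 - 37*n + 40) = n - 8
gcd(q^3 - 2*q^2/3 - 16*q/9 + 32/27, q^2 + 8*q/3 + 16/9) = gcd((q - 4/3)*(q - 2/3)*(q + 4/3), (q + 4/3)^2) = q + 4/3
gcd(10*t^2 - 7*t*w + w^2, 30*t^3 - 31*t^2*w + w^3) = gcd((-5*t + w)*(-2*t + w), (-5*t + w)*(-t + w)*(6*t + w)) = 5*t - w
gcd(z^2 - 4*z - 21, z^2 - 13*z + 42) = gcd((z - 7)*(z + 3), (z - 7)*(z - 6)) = z - 7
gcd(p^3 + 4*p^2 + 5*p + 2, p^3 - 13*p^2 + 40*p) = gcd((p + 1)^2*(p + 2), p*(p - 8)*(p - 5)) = 1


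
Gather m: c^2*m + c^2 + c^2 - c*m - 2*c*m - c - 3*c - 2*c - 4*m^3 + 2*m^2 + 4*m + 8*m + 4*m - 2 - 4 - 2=2*c^2 - 6*c - 4*m^3 + 2*m^2 + m*(c^2 - 3*c + 16) - 8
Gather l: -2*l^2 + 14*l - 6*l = -2*l^2 + 8*l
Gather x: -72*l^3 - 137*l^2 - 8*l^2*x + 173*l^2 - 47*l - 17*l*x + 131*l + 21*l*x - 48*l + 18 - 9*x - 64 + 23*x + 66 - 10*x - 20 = -72*l^3 + 36*l^2 + 36*l + x*(-8*l^2 + 4*l + 4)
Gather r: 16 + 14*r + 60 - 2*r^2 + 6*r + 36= -2*r^2 + 20*r + 112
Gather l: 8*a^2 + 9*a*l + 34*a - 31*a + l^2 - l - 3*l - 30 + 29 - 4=8*a^2 + 3*a + l^2 + l*(9*a - 4) - 5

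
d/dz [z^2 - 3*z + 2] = 2*z - 3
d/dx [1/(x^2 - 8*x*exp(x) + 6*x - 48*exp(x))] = 2*(4*x*exp(x) - x + 28*exp(x) - 3)/(x^2 - 8*x*exp(x) + 6*x - 48*exp(x))^2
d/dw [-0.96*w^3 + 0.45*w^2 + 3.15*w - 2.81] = -2.88*w^2 + 0.9*w + 3.15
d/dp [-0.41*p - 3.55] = -0.410000000000000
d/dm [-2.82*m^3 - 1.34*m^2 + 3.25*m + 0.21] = -8.46*m^2 - 2.68*m + 3.25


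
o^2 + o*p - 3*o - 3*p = (o - 3)*(o + p)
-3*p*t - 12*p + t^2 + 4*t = (-3*p + t)*(t + 4)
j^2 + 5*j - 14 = (j - 2)*(j + 7)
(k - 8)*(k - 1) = k^2 - 9*k + 8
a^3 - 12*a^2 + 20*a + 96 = (a - 8)*(a - 6)*(a + 2)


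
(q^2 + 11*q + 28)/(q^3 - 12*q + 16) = (q + 7)/(q^2 - 4*q + 4)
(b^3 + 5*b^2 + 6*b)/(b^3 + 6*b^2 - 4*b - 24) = b*(b + 3)/(b^2 + 4*b - 12)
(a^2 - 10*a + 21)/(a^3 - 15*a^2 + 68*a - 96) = (a - 7)/(a^2 - 12*a + 32)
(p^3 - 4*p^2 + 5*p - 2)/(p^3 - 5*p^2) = (p^3 - 4*p^2 + 5*p - 2)/(p^2*(p - 5))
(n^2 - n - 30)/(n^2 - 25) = (n - 6)/(n - 5)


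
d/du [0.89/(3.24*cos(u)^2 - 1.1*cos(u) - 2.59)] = (5.7672*cos(u) - 0.979)*sin(u)/(-3.24*cos(u)^2 + 1.1*cos(u) + 2.59)^2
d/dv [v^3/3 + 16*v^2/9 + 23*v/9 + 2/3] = v^2 + 32*v/9 + 23/9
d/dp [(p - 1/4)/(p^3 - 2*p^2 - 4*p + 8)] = (-8*p^2 - 5*p - 14)/(4*(p^5 - 2*p^4 - 8*p^3 + 16*p^2 + 16*p - 32))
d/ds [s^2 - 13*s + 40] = 2*s - 13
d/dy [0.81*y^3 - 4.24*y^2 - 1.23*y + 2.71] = 2.43*y^2 - 8.48*y - 1.23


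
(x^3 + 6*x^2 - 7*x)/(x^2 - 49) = x*(x - 1)/(x - 7)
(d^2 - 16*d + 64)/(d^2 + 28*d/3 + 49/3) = 3*(d^2 - 16*d + 64)/(3*d^2 + 28*d + 49)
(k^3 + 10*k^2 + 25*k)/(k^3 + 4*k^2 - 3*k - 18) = k*(k^2 + 10*k + 25)/(k^3 + 4*k^2 - 3*k - 18)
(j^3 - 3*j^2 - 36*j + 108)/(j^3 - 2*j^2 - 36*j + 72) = (j - 3)/(j - 2)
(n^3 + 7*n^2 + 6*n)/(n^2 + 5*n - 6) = n*(n + 1)/(n - 1)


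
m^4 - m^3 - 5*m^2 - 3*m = m*(m - 3)*(m + 1)^2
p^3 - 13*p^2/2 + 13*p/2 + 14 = (p - 4)*(p - 7/2)*(p + 1)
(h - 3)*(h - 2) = h^2 - 5*h + 6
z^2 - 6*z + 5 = (z - 5)*(z - 1)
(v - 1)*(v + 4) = v^2 + 3*v - 4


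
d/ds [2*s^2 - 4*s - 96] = 4*s - 4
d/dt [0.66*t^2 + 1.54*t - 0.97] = 1.32*t + 1.54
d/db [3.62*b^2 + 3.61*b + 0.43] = 7.24*b + 3.61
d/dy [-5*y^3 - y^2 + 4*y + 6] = -15*y^2 - 2*y + 4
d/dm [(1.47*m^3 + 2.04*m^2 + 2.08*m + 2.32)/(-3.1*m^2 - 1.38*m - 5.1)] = (-4.557*m^4 - 4.0572*m^3 - 18.8582*m^2 - 6.424*m - 7.4064)/(9.61*m^4 + 8.556*m^3 + 33.5244*m^2 + 14.076*m + 26.01)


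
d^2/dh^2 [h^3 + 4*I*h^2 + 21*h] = 6*h + 8*I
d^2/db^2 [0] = 0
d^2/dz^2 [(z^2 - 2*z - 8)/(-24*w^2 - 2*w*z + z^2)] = 2*(4*(w - z)^2*(-z^2 + 2*z + 8) - (24*w^2 + 2*w*z - z^2)^2 + (24*w^2 + 2*w*z - z^2)*(-z^2 + 2*z + 4*(w - z)*(z - 1) + 8))/(24*w^2 + 2*w*z - z^2)^3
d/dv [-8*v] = -8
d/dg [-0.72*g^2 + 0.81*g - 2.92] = 0.81 - 1.44*g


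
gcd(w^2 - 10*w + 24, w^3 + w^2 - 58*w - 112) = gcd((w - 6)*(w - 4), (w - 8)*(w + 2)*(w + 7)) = 1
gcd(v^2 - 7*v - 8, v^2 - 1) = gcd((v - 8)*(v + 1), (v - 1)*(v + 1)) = v + 1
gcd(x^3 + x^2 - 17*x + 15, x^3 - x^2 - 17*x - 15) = 1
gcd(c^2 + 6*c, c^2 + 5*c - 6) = c + 6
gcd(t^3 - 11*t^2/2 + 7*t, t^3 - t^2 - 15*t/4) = t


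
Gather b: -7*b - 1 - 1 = -7*b - 2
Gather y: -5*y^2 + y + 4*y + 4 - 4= -5*y^2 + 5*y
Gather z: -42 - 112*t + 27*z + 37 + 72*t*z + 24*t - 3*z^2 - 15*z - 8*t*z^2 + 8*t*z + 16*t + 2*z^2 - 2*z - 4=-72*t + z^2*(-8*t - 1) + z*(80*t + 10) - 9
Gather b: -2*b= -2*b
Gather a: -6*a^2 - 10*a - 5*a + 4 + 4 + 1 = -6*a^2 - 15*a + 9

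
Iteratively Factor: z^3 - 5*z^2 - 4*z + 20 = (z - 2)*(z^2 - 3*z - 10) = (z - 2)*(z + 2)*(z - 5)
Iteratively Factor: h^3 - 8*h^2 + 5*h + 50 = (h - 5)*(h^2 - 3*h - 10) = (h - 5)*(h + 2)*(h - 5)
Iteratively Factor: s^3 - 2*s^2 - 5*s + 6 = (s + 2)*(s^2 - 4*s + 3) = (s - 3)*(s + 2)*(s - 1)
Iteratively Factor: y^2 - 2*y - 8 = (y - 4)*(y + 2)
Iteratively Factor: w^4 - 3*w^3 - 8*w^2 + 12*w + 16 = (w + 1)*(w^3 - 4*w^2 - 4*w + 16) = (w - 2)*(w + 1)*(w^2 - 2*w - 8) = (w - 2)*(w + 1)*(w + 2)*(w - 4)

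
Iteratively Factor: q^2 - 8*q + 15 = (q - 3)*(q - 5)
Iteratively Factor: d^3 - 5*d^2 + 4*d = (d)*(d^2 - 5*d + 4) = d*(d - 1)*(d - 4)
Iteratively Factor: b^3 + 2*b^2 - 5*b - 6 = (b + 1)*(b^2 + b - 6) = (b + 1)*(b + 3)*(b - 2)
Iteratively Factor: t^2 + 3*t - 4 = (t - 1)*(t + 4)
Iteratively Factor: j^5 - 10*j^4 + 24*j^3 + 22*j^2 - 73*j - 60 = (j - 4)*(j^4 - 6*j^3 + 22*j + 15) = (j - 4)*(j + 1)*(j^3 - 7*j^2 + 7*j + 15) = (j - 5)*(j - 4)*(j + 1)*(j^2 - 2*j - 3) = (j - 5)*(j - 4)*(j - 3)*(j + 1)*(j + 1)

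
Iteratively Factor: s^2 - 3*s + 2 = (s - 1)*(s - 2)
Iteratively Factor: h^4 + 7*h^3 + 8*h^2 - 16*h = (h + 4)*(h^3 + 3*h^2 - 4*h) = (h + 4)^2*(h^2 - h) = (h - 1)*(h + 4)^2*(h)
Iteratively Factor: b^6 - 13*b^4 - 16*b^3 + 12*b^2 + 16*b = (b - 4)*(b^5 + 4*b^4 + 3*b^3 - 4*b^2 - 4*b) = (b - 4)*(b + 2)*(b^4 + 2*b^3 - b^2 - 2*b) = b*(b - 4)*(b + 2)*(b^3 + 2*b^2 - b - 2) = b*(b - 4)*(b + 1)*(b + 2)*(b^2 + b - 2) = b*(b - 4)*(b + 1)*(b + 2)^2*(b - 1)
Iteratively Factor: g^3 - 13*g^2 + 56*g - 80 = (g - 4)*(g^2 - 9*g + 20) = (g - 5)*(g - 4)*(g - 4)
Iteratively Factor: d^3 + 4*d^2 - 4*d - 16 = (d - 2)*(d^2 + 6*d + 8) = (d - 2)*(d + 4)*(d + 2)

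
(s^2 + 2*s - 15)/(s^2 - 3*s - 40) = (s - 3)/(s - 8)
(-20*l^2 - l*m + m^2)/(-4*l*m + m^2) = (20*l^2 + l*m - m^2)/(m*(4*l - m))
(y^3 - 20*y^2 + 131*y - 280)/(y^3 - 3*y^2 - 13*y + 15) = (y^2 - 15*y + 56)/(y^2 + 2*y - 3)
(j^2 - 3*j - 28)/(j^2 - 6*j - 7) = (j + 4)/(j + 1)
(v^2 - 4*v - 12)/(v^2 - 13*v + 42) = (v + 2)/(v - 7)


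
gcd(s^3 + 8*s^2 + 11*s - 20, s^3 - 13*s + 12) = s^2 + 3*s - 4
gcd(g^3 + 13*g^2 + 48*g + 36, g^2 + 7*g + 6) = g^2 + 7*g + 6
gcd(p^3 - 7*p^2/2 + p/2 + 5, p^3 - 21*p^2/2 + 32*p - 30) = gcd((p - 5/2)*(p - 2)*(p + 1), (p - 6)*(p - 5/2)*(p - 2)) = p^2 - 9*p/2 + 5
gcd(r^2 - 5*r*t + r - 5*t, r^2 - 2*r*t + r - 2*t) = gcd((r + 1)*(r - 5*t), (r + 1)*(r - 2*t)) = r + 1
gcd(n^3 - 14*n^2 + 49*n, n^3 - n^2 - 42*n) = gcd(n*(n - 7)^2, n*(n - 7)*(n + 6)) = n^2 - 7*n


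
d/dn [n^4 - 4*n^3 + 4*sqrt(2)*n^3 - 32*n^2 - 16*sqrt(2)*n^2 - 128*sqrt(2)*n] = 4*n^3 - 12*n^2 + 12*sqrt(2)*n^2 - 64*n - 32*sqrt(2)*n - 128*sqrt(2)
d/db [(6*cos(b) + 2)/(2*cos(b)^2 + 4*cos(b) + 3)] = 2*(6*cos(b)^2 + 4*cos(b) - 5)*sin(b)/(4*cos(b) + cos(2*b) + 4)^2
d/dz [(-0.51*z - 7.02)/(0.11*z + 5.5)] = (-0.223608*z - 11.1804)/(0.11*z + 5.5)^3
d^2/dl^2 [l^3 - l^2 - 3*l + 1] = 6*l - 2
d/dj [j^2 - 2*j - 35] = 2*j - 2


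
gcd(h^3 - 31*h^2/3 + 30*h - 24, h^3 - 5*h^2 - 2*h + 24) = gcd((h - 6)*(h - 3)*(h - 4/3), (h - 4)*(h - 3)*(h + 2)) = h - 3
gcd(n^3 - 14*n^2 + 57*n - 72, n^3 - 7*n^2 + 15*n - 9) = n^2 - 6*n + 9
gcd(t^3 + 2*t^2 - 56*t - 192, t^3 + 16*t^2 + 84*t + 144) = t^2 + 10*t + 24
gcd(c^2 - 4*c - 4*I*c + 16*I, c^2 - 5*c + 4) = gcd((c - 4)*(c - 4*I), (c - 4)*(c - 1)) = c - 4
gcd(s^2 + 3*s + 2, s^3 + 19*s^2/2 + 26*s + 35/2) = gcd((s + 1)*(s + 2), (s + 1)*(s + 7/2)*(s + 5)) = s + 1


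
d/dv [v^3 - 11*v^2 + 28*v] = 3*v^2 - 22*v + 28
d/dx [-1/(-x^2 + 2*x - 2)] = 2*(1 - x)/(x^2 - 2*x + 2)^2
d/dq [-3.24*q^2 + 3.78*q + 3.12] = 3.78 - 6.48*q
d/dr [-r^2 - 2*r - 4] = -2*r - 2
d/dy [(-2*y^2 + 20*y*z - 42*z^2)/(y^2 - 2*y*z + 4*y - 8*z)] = 4*((-y + 5*z)*(y^2 - 2*y*z + 4*y - 8*z) + (y - z + 2)*(y^2 - 10*y*z + 21*z^2))/(y^2 - 2*y*z + 4*y - 8*z)^2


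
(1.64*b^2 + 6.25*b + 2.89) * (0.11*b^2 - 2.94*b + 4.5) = 0.1804*b^4 - 4.1341*b^3 - 10.6771*b^2 + 19.6284*b + 13.005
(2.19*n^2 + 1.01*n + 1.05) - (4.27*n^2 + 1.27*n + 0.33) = -2.08*n^2 - 0.26*n + 0.72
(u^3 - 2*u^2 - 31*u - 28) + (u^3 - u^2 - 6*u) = 2*u^3 - 3*u^2 - 37*u - 28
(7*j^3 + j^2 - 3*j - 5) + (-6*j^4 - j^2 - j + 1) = -6*j^4 + 7*j^3 - 4*j - 4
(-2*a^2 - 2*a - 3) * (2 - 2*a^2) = 4*a^4 + 4*a^3 + 2*a^2 - 4*a - 6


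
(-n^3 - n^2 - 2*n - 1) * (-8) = 8*n^3 + 8*n^2 + 16*n + 8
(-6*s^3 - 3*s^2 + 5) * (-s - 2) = 6*s^4 + 15*s^3 + 6*s^2 - 5*s - 10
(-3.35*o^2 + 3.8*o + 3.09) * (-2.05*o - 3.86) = 6.8675*o^3 + 5.141*o^2 - 21.0025*o - 11.9274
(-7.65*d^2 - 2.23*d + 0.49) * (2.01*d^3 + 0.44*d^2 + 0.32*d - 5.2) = -15.3765*d^5 - 7.8483*d^4 - 2.4443*d^3 + 39.282*d^2 + 11.7528*d - 2.548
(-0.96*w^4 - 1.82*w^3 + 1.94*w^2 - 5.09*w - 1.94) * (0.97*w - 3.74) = -0.9312*w^5 + 1.825*w^4 + 8.6886*w^3 - 12.1929*w^2 + 17.1548*w + 7.2556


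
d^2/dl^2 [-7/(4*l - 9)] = -224/(4*l - 9)^3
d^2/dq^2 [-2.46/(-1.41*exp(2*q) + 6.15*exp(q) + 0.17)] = ((15.129 - 13.8744*exp(q))*(-1.41*exp(2*q) + 6.15*exp(q) + 0.17) - 2.46*(2.82*exp(q) - 6.15)*(5.64*exp(q) - 12.3)*exp(q))*exp(q)/(-1.41*exp(2*q) + 6.15*exp(q) + 0.17)^3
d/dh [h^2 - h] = 2*h - 1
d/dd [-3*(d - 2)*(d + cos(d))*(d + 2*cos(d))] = 3*(d - 2)*(d + cos(d))*(2*sin(d) - 1) + 3*(d - 2)*(d + 2*cos(d))*(sin(d) - 1) - 3*(d + cos(d))*(d + 2*cos(d))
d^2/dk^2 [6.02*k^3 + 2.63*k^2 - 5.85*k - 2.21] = 36.12*k + 5.26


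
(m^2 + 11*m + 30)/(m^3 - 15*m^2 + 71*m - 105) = (m^2 + 11*m + 30)/(m^3 - 15*m^2 + 71*m - 105)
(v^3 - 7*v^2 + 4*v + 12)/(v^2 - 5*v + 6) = (v^2 - 5*v - 6)/(v - 3)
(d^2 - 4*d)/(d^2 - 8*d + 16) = d/(d - 4)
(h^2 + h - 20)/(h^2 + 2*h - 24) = (h + 5)/(h + 6)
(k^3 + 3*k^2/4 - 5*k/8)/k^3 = 1 + 3/(4*k) - 5/(8*k^2)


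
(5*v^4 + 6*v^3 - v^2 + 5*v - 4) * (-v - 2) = -5*v^5 - 16*v^4 - 11*v^3 - 3*v^2 - 6*v + 8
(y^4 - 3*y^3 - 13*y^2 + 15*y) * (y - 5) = y^5 - 8*y^4 + 2*y^3 + 80*y^2 - 75*y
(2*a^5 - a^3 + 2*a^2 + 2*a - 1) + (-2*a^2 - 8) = 2*a^5 - a^3 + 2*a - 9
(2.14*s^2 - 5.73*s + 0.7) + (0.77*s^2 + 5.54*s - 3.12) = 2.91*s^2 - 0.19*s - 2.42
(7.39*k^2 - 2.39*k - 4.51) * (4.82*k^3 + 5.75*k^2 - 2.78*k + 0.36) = 35.6198*k^5 + 30.9727*k^4 - 56.0249*k^3 - 16.6279*k^2 + 11.6774*k - 1.6236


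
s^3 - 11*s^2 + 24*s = s*(s - 8)*(s - 3)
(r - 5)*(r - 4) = r^2 - 9*r + 20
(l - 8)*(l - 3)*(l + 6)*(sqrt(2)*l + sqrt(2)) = sqrt(2)*l^4 - 4*sqrt(2)*l^3 - 47*sqrt(2)*l^2 + 102*sqrt(2)*l + 144*sqrt(2)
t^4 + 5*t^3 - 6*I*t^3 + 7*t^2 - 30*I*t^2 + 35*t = t*(t + 5)*(t - 7*I)*(t + I)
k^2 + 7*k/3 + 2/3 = (k + 1/3)*(k + 2)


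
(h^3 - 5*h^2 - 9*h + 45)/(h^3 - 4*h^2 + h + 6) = (h^2 - 2*h - 15)/(h^2 - h - 2)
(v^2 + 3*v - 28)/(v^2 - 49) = (v - 4)/(v - 7)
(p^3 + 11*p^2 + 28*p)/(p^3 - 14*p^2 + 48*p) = (p^2 + 11*p + 28)/(p^2 - 14*p + 48)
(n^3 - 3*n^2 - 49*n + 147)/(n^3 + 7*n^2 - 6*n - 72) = (n^2 - 49)/(n^2 + 10*n + 24)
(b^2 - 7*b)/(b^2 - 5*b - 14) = b/(b + 2)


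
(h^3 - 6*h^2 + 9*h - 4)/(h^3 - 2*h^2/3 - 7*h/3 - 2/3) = 3*(-h^3 + 6*h^2 - 9*h + 4)/(-3*h^3 + 2*h^2 + 7*h + 2)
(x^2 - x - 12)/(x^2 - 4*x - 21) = (x - 4)/(x - 7)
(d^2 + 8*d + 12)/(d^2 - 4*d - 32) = (d^2 + 8*d + 12)/(d^2 - 4*d - 32)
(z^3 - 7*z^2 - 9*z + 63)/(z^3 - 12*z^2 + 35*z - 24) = (z^2 - 4*z - 21)/(z^2 - 9*z + 8)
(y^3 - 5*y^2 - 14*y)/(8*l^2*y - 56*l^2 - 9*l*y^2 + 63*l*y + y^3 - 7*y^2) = y*(y + 2)/(8*l^2 - 9*l*y + y^2)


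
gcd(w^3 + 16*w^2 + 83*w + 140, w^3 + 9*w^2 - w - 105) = w^2 + 12*w + 35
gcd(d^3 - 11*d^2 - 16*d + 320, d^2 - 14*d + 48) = d - 8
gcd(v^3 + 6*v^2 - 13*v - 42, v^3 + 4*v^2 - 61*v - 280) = v + 7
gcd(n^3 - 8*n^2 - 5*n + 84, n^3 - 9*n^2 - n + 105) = n^2 - 4*n - 21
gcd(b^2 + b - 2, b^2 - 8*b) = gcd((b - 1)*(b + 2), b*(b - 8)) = 1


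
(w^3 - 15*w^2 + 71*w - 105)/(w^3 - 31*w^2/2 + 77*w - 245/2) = 2*(w - 3)/(2*w - 7)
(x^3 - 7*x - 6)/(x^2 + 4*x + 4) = (x^2 - 2*x - 3)/(x + 2)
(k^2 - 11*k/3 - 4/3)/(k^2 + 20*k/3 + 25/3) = (3*k^2 - 11*k - 4)/(3*k^2 + 20*k + 25)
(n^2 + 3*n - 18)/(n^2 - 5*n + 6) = (n + 6)/(n - 2)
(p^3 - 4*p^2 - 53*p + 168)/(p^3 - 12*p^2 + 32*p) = (p^2 + 4*p - 21)/(p*(p - 4))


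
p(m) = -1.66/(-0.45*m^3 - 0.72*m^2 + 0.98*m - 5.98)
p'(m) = -1.66*(1.35*m^2 + 1.44*m - 0.98)/(-0.45*m^3 - 0.72*m^2 + 0.98*m - 5.98)^2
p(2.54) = 0.11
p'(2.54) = -0.08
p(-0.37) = 0.26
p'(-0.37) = 0.05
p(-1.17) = 0.22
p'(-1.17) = 0.02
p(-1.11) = 0.23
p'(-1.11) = 0.03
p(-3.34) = 3.20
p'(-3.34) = -57.27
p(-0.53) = 0.25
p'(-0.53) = 0.05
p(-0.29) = 0.26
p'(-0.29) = 0.05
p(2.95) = 0.08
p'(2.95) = -0.06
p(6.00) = 0.01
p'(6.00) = -0.01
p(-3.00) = 0.51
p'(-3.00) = -1.08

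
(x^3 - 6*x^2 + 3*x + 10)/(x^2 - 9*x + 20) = (x^2 - x - 2)/(x - 4)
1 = 1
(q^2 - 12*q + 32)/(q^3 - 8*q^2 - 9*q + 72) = (q - 4)/(q^2 - 9)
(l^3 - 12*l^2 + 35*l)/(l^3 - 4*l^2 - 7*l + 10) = l*(l - 7)/(l^2 + l - 2)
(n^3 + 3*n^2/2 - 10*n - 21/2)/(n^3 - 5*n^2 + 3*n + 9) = (n + 7/2)/(n - 3)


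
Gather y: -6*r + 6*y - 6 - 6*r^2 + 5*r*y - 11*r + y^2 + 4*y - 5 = -6*r^2 - 17*r + y^2 + y*(5*r + 10) - 11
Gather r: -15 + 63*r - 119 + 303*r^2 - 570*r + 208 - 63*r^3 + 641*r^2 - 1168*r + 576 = -63*r^3 + 944*r^2 - 1675*r + 650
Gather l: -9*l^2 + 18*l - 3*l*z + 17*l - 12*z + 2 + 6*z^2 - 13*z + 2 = -9*l^2 + l*(35 - 3*z) + 6*z^2 - 25*z + 4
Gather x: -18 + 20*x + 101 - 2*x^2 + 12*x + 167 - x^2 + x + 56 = -3*x^2 + 33*x + 306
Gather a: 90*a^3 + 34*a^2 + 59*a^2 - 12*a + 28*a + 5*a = 90*a^3 + 93*a^2 + 21*a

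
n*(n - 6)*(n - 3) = n^3 - 9*n^2 + 18*n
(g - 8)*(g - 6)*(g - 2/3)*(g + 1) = g^4 - 41*g^3/3 + 128*g^2/3 + 76*g/3 - 32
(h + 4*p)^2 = h^2 + 8*h*p + 16*p^2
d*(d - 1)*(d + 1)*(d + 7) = d^4 + 7*d^3 - d^2 - 7*d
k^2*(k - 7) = k^3 - 7*k^2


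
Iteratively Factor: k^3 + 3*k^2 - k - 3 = (k - 1)*(k^2 + 4*k + 3) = (k - 1)*(k + 3)*(k + 1)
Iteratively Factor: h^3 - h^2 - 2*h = (h - 2)*(h^2 + h) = (h - 2)*(h + 1)*(h)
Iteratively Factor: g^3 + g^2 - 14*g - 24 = (g - 4)*(g^2 + 5*g + 6) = (g - 4)*(g + 2)*(g + 3)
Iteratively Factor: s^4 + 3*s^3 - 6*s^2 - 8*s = (s)*(s^3 + 3*s^2 - 6*s - 8) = s*(s + 1)*(s^2 + 2*s - 8) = s*(s - 2)*(s + 1)*(s + 4)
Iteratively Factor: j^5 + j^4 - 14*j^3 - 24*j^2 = (j + 3)*(j^4 - 2*j^3 - 8*j^2) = (j - 4)*(j + 3)*(j^3 + 2*j^2) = (j - 4)*(j + 2)*(j + 3)*(j^2) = j*(j - 4)*(j + 2)*(j + 3)*(j)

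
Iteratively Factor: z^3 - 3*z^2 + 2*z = (z - 1)*(z^2 - 2*z) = z*(z - 1)*(z - 2)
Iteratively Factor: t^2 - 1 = (t - 1)*(t + 1)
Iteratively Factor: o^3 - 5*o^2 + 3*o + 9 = (o - 3)*(o^2 - 2*o - 3) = (o - 3)*(o + 1)*(o - 3)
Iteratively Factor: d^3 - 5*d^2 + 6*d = (d)*(d^2 - 5*d + 6) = d*(d - 2)*(d - 3)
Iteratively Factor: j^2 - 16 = (j + 4)*(j - 4)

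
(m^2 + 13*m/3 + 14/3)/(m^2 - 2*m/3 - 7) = (m + 2)/(m - 3)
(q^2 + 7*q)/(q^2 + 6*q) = (q + 7)/(q + 6)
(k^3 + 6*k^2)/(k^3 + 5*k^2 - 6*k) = k/(k - 1)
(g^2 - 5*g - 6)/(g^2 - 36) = (g + 1)/(g + 6)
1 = 1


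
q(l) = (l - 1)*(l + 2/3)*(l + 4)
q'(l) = (l - 1)*(l + 2/3) + (l - 1)*(l + 4) + (l + 2/3)*(l + 4)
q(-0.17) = -2.23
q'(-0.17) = -3.16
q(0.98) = -0.16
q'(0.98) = 8.07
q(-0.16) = -2.26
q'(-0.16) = -3.10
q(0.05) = -2.76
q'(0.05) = -1.63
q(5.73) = 294.39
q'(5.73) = 138.52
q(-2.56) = 9.71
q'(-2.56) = -1.11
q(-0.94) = 1.62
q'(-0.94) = -6.24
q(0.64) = -2.18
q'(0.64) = 3.92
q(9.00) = 1005.33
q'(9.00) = 307.00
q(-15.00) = -2522.67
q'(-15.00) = 563.00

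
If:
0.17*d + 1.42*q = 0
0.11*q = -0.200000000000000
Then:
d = 15.19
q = -1.82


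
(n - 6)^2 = n^2 - 12*n + 36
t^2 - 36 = (t - 6)*(t + 6)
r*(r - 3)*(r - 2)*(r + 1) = r^4 - 4*r^3 + r^2 + 6*r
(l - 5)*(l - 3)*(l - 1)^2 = l^4 - 10*l^3 + 32*l^2 - 38*l + 15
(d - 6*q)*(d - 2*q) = d^2 - 8*d*q + 12*q^2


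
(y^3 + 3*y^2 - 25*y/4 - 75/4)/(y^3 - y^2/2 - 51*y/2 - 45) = (y - 5/2)/(y - 6)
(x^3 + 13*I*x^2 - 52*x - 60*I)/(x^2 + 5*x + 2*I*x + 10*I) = (x^2 + 11*I*x - 30)/(x + 5)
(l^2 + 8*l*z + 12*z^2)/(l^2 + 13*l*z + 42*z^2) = (l + 2*z)/(l + 7*z)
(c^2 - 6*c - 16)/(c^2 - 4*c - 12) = (c - 8)/(c - 6)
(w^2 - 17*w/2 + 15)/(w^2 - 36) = (w - 5/2)/(w + 6)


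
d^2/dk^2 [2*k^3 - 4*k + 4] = 12*k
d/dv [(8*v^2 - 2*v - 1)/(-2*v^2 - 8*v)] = (-17*v^2 - v - 2)/(v^2*(v^2 + 8*v + 16))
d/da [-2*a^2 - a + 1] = -4*a - 1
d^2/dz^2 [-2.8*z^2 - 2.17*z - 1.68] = -5.60000000000000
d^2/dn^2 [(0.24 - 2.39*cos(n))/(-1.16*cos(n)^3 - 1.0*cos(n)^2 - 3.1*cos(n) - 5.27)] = (0.0293557901864055*(1 - cos(n)^2)^2*cos(3*n) + 0.161727467512592*(1 - cos(n)^2)^2 + 0.0888913976936109*sin(n)^6 - 0.16961123218812*cos(n)^7 - 0.0224948583803873*cos(n)^6 + 0.00490724475499257*cos(n)^5 + 0.022358853901895*cos(n)^3*cos(3*n) + 0.474960021300174*cos(n)^3 + 0.134621138822652*cos(n)^2*cos(3*n) + 0.375694046687939*cos(n)^2 + 0.125488485152268*cos(n)*cos(3*n) - 0.61435810849804*cos(n) - 0.0427482311861767*cos(3*n) - 0.575879312017752)/(0.185007974481659*cos(n)^3 + 0.159489633173844*cos(n)^2 + 0.494417862838915*cos(n) + 0.840510366826156)^3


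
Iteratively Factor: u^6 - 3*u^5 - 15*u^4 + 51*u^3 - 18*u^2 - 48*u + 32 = (u - 1)*(u^5 - 2*u^4 - 17*u^3 + 34*u^2 + 16*u - 32) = (u - 1)*(u + 1)*(u^4 - 3*u^3 - 14*u^2 + 48*u - 32) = (u - 2)*(u - 1)*(u + 1)*(u^3 - u^2 - 16*u + 16) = (u - 2)*(u - 1)*(u + 1)*(u + 4)*(u^2 - 5*u + 4) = (u - 4)*(u - 2)*(u - 1)*(u + 1)*(u + 4)*(u - 1)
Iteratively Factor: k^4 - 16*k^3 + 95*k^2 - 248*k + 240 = (k - 3)*(k^3 - 13*k^2 + 56*k - 80) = (k - 4)*(k - 3)*(k^2 - 9*k + 20) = (k - 5)*(k - 4)*(k - 3)*(k - 4)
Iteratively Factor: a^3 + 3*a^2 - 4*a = (a + 4)*(a^2 - a) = a*(a + 4)*(a - 1)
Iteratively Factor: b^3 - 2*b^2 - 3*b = (b)*(b^2 - 2*b - 3) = b*(b - 3)*(b + 1)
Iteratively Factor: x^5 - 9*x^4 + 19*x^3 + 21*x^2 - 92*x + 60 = (x - 3)*(x^4 - 6*x^3 + x^2 + 24*x - 20) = (x - 3)*(x - 1)*(x^3 - 5*x^2 - 4*x + 20) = (x - 3)*(x - 2)*(x - 1)*(x^2 - 3*x - 10) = (x - 5)*(x - 3)*(x - 2)*(x - 1)*(x + 2)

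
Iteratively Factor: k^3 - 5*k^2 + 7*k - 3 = (k - 3)*(k^2 - 2*k + 1) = (k - 3)*(k - 1)*(k - 1)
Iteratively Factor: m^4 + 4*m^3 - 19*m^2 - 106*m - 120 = (m + 3)*(m^3 + m^2 - 22*m - 40) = (m - 5)*(m + 3)*(m^2 + 6*m + 8) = (m - 5)*(m + 2)*(m + 3)*(m + 4)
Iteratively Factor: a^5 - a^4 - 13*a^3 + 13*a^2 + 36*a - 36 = (a + 2)*(a^4 - 3*a^3 - 7*a^2 + 27*a - 18) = (a - 1)*(a + 2)*(a^3 - 2*a^2 - 9*a + 18) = (a - 3)*(a - 1)*(a + 2)*(a^2 + a - 6) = (a - 3)*(a - 1)*(a + 2)*(a + 3)*(a - 2)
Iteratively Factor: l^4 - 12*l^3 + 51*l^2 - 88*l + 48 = (l - 4)*(l^3 - 8*l^2 + 19*l - 12) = (l - 4)*(l - 3)*(l^2 - 5*l + 4) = (l - 4)*(l - 3)*(l - 1)*(l - 4)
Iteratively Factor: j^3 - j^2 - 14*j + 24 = (j + 4)*(j^2 - 5*j + 6) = (j - 3)*(j + 4)*(j - 2)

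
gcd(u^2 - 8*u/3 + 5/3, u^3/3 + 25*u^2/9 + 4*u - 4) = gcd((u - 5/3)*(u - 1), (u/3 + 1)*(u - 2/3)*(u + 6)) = 1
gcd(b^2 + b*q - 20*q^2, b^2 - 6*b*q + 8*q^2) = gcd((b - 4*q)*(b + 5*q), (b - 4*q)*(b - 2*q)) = -b + 4*q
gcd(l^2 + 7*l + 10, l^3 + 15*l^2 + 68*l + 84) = l + 2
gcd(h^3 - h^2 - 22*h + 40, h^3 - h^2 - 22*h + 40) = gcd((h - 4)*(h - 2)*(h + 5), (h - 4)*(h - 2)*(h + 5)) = h^3 - h^2 - 22*h + 40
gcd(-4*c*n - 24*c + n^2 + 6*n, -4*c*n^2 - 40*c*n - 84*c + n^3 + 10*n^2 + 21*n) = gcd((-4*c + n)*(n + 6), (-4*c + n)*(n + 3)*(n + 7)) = 4*c - n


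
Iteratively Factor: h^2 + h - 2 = (h - 1)*(h + 2)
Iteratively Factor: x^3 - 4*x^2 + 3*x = (x - 1)*(x^2 - 3*x) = x*(x - 1)*(x - 3)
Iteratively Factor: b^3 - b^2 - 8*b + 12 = (b - 2)*(b^2 + b - 6) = (b - 2)*(b + 3)*(b - 2)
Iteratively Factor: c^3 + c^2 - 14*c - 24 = (c - 4)*(c^2 + 5*c + 6) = (c - 4)*(c + 3)*(c + 2)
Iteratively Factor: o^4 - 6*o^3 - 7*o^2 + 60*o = (o)*(o^3 - 6*o^2 - 7*o + 60) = o*(o - 5)*(o^2 - o - 12) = o*(o - 5)*(o + 3)*(o - 4)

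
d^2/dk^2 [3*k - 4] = 0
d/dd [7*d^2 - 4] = 14*d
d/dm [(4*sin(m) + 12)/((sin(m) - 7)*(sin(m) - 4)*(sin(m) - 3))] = 4*(-2*sin(m)^3 + 5*sin(m)^2 + 84*sin(m) - 267)*cos(m)/((sin(m) - 7)^2*(sin(m) - 4)^2*(sin(m) - 3)^2)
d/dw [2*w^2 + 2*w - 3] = 4*w + 2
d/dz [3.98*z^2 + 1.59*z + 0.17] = 7.96*z + 1.59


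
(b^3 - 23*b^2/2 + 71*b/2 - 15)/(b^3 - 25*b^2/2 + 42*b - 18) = (b - 5)/(b - 6)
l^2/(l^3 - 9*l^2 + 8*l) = l/(l^2 - 9*l + 8)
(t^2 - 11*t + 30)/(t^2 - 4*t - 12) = (t - 5)/(t + 2)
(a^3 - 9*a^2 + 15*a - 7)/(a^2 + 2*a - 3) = (a^2 - 8*a + 7)/(a + 3)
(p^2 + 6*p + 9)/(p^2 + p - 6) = (p + 3)/(p - 2)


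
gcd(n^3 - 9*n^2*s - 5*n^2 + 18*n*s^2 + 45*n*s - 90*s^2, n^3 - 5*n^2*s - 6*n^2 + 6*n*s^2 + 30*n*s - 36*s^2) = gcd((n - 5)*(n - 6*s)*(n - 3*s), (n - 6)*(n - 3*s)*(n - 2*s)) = -n + 3*s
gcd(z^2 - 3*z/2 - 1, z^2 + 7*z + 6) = 1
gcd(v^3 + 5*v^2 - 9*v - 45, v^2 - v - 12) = v + 3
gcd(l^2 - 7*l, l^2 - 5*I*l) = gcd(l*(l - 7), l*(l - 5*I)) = l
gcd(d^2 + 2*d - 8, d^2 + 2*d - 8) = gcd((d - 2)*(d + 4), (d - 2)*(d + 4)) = d^2 + 2*d - 8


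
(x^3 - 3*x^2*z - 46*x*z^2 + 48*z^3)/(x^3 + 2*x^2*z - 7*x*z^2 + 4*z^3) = (x^2 - 2*x*z - 48*z^2)/(x^2 + 3*x*z - 4*z^2)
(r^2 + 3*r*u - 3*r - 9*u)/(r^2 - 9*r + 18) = (r + 3*u)/(r - 6)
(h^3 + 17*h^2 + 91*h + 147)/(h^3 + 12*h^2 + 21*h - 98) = (h + 3)/(h - 2)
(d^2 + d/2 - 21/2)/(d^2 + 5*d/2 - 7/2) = (d - 3)/(d - 1)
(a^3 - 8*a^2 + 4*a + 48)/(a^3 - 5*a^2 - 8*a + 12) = (a - 4)/(a - 1)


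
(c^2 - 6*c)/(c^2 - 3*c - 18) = c/(c + 3)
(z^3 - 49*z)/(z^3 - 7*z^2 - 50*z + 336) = z*(z - 7)/(z^2 - 14*z + 48)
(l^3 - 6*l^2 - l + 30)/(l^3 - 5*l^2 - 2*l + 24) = (l - 5)/(l - 4)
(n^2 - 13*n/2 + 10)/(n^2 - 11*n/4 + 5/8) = 4*(n - 4)/(4*n - 1)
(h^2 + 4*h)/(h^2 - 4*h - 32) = h/(h - 8)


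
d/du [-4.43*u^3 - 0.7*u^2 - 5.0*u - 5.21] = -13.29*u^2 - 1.4*u - 5.0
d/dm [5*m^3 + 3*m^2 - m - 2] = 15*m^2 + 6*m - 1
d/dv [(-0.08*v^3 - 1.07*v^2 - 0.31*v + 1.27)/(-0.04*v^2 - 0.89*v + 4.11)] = (0.0032*v^4 + 0.1424*v^3 - 0.0465000000000001*v^2 - 8.6938*v - 0.1438)/(0.0016*v^4 + 0.0712*v^3 + 0.4633*v^2 - 7.3158*v + 16.8921)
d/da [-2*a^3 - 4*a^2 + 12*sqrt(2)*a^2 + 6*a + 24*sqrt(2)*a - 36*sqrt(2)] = -6*a^2 - 8*a + 24*sqrt(2)*a + 6 + 24*sqrt(2)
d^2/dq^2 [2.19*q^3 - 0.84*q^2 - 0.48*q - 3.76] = 13.14*q - 1.68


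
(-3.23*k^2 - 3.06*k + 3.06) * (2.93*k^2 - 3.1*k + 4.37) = -9.4639*k^4 + 1.0472*k^3 + 4.3367*k^2 - 22.8582*k + 13.3722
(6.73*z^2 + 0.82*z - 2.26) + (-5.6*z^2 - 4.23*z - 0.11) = 1.13*z^2 - 3.41*z - 2.37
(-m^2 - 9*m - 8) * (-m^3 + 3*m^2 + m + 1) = m^5 + 6*m^4 - 20*m^3 - 34*m^2 - 17*m - 8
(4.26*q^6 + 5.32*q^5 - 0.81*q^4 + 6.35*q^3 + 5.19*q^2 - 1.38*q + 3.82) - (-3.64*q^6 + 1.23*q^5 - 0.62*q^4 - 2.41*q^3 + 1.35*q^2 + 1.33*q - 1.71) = 7.9*q^6 + 4.09*q^5 - 0.19*q^4 + 8.76*q^3 + 3.84*q^2 - 2.71*q + 5.53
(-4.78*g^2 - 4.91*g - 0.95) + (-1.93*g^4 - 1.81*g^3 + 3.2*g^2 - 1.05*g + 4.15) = -1.93*g^4 - 1.81*g^3 - 1.58*g^2 - 5.96*g + 3.2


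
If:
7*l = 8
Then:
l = 8/7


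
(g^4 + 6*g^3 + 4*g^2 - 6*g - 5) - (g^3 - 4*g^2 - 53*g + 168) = g^4 + 5*g^3 + 8*g^2 + 47*g - 173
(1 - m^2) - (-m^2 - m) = m + 1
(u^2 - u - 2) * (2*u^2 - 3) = 2*u^4 - 2*u^3 - 7*u^2 + 3*u + 6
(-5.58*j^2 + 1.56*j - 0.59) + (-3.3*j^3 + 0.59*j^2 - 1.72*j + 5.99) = -3.3*j^3 - 4.99*j^2 - 0.16*j + 5.4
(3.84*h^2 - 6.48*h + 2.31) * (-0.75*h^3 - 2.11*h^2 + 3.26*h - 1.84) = -2.88*h^5 - 3.2424*h^4 + 24.4587*h^3 - 33.0645*h^2 + 19.4538*h - 4.2504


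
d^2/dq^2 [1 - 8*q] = 0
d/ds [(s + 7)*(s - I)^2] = (s - I)*(3*s + 14 - I)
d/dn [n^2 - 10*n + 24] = 2*n - 10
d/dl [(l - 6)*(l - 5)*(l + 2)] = 3*l^2 - 18*l + 8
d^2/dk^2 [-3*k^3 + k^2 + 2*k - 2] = 2 - 18*k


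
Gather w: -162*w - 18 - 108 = -162*w - 126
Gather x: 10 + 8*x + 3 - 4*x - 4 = 4*x + 9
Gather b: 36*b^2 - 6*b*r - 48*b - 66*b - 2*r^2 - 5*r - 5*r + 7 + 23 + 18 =36*b^2 + b*(-6*r - 114) - 2*r^2 - 10*r + 48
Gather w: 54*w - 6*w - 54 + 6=48*w - 48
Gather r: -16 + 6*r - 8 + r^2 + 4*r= r^2 + 10*r - 24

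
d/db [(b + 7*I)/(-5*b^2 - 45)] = (-b^2 + 2*b*(b + 7*I) - 9)/(5*(b^2 + 9)^2)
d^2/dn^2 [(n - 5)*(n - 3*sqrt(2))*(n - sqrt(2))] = 6*n - 8*sqrt(2) - 10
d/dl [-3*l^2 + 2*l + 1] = 2 - 6*l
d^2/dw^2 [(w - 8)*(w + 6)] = 2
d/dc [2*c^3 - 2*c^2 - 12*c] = 6*c^2 - 4*c - 12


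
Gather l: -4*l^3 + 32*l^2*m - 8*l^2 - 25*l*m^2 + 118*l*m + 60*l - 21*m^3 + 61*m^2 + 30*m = -4*l^3 + l^2*(32*m - 8) + l*(-25*m^2 + 118*m + 60) - 21*m^3 + 61*m^2 + 30*m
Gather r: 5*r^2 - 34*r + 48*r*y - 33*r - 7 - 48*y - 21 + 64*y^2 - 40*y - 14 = 5*r^2 + r*(48*y - 67) + 64*y^2 - 88*y - 42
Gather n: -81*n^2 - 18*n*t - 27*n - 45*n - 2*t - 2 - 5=-81*n^2 + n*(-18*t - 72) - 2*t - 7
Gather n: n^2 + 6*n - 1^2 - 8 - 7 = n^2 + 6*n - 16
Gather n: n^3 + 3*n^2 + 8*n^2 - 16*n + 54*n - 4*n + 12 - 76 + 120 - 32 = n^3 + 11*n^2 + 34*n + 24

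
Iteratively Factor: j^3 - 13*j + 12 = (j - 1)*(j^2 + j - 12) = (j - 1)*(j + 4)*(j - 3)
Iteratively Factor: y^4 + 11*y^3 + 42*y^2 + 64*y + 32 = (y + 4)*(y^3 + 7*y^2 + 14*y + 8) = (y + 2)*(y + 4)*(y^2 + 5*y + 4) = (y + 2)*(y + 4)^2*(y + 1)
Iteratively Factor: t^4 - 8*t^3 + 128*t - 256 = (t - 4)*(t^3 - 4*t^2 - 16*t + 64) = (t - 4)*(t + 4)*(t^2 - 8*t + 16) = (t - 4)^2*(t + 4)*(t - 4)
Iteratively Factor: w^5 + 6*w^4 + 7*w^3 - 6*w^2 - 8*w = (w)*(w^4 + 6*w^3 + 7*w^2 - 6*w - 8) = w*(w - 1)*(w^3 + 7*w^2 + 14*w + 8) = w*(w - 1)*(w + 1)*(w^2 + 6*w + 8) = w*(w - 1)*(w + 1)*(w + 2)*(w + 4)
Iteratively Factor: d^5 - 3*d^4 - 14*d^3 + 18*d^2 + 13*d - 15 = (d - 1)*(d^4 - 2*d^3 - 16*d^2 + 2*d + 15) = (d - 1)^2*(d^3 - d^2 - 17*d - 15) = (d - 1)^2*(d + 3)*(d^2 - 4*d - 5) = (d - 1)^2*(d + 1)*(d + 3)*(d - 5)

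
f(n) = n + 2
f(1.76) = 3.76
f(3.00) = 5.00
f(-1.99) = 0.01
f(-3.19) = -1.19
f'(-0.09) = 1.00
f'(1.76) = 1.00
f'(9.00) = 1.00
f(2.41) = 4.41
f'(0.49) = 1.00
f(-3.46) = -1.46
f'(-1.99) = 1.00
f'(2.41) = 1.00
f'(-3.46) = 1.00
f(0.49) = 2.49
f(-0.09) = 1.91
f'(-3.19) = 1.00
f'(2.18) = 1.00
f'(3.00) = 1.00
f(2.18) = 4.18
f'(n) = 1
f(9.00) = 11.00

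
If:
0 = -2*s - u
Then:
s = -u/2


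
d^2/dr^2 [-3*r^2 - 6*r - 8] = -6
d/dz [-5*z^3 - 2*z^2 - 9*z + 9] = -15*z^2 - 4*z - 9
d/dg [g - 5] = 1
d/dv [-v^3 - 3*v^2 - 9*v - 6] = -3*v^2 - 6*v - 9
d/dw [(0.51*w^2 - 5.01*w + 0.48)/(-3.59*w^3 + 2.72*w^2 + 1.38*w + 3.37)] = (1.8309*w^4 - 35.9718*w^3 + 19.5006*w^2 + 0.8262*w - 17.5461)/(12.8881*w^6 - 19.5296*w^5 - 2.51*w^4 - 16.6894*w^3 + 20.2372*w^2 + 9.3012*w + 11.3569)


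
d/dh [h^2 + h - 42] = 2*h + 1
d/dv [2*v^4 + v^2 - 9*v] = 8*v^3 + 2*v - 9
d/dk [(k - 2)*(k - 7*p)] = 2*k - 7*p - 2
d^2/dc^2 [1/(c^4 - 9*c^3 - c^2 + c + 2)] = 2*((-6*c^2 + 27*c + 1)*(c^4 - 9*c^3 - c^2 + c + 2) + (4*c^3 - 27*c^2 - 2*c + 1)^2)/(c^4 - 9*c^3 - c^2 + c + 2)^3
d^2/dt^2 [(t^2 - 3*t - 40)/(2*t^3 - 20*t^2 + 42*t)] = (t^6 - 9*t^5 - 213*t^4 + 3173*t^3 - 14520*t^2 + 25200*t - 17640)/(t^3*(t^6 - 30*t^5 + 363*t^4 - 2260*t^3 + 7623*t^2 - 13230*t + 9261))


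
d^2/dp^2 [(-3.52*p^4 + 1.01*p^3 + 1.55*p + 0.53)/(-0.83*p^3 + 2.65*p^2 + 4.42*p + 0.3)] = (-3.5527136788005e-15*p^8 + 2.8421709430404e-14*p^7 + 70.822354*p^6 + 223.998954*p^5 + 442.455234*p^4 + 22.332042*p^3 - 19.530762*p^2 - 31.19106*p - 15.755284)/(0.571787*p^9 - 5.476755*p^8 + 8.351211*p^7 + 39.101105*p^6 - 40.513614*p^5 - 155.03115*p^4 - 107.210188*p^3 - 18.29826*p^2 - 1.1934*p - 0.027)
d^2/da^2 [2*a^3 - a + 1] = 12*a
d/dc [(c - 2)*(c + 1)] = 2*c - 1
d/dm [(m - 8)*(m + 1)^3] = (m + 1)^2*(4*m - 23)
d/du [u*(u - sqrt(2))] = 2*u - sqrt(2)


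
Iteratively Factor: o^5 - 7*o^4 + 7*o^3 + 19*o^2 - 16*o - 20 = (o - 2)*(o^4 - 5*o^3 - 3*o^2 + 13*o + 10) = (o - 2)*(o + 1)*(o^3 - 6*o^2 + 3*o + 10) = (o - 5)*(o - 2)*(o + 1)*(o^2 - o - 2) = (o - 5)*(o - 2)*(o + 1)^2*(o - 2)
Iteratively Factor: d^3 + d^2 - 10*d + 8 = (d - 1)*(d^2 + 2*d - 8) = (d - 2)*(d - 1)*(d + 4)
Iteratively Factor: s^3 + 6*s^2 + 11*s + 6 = (s + 2)*(s^2 + 4*s + 3) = (s + 2)*(s + 3)*(s + 1)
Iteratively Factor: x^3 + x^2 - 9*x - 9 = (x - 3)*(x^2 + 4*x + 3) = (x - 3)*(x + 1)*(x + 3)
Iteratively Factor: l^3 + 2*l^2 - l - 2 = (l + 1)*(l^2 + l - 2) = (l + 1)*(l + 2)*(l - 1)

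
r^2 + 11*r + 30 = (r + 5)*(r + 6)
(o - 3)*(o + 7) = o^2 + 4*o - 21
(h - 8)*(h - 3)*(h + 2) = h^3 - 9*h^2 + 2*h + 48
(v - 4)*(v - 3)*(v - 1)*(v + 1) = v^4 - 7*v^3 + 11*v^2 + 7*v - 12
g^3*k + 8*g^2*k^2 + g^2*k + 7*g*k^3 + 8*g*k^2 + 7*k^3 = (g + k)*(g + 7*k)*(g*k + k)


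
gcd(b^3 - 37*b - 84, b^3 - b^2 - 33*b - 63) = b^2 - 4*b - 21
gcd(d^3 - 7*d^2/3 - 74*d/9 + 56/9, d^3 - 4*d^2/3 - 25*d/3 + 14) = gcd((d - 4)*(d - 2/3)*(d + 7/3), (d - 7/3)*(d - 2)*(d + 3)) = 1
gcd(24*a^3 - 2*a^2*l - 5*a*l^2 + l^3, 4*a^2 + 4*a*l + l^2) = 2*a + l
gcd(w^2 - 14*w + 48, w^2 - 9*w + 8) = w - 8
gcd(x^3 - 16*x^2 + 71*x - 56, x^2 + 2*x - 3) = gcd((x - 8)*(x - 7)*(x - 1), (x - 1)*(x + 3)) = x - 1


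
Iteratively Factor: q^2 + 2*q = (q + 2)*(q)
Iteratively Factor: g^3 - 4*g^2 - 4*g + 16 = (g + 2)*(g^2 - 6*g + 8) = (g - 4)*(g + 2)*(g - 2)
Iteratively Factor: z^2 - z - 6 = (z - 3)*(z + 2)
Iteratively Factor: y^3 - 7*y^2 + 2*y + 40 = (y - 5)*(y^2 - 2*y - 8) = (y - 5)*(y - 4)*(y + 2)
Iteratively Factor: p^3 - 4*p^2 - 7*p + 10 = (p - 1)*(p^2 - 3*p - 10) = (p - 5)*(p - 1)*(p + 2)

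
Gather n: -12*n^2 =-12*n^2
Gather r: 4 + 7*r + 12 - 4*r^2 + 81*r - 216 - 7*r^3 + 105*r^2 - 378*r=-7*r^3 + 101*r^2 - 290*r - 200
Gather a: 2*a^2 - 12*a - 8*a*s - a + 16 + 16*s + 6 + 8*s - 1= 2*a^2 + a*(-8*s - 13) + 24*s + 21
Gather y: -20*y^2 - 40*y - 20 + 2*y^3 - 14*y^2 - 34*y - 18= 2*y^3 - 34*y^2 - 74*y - 38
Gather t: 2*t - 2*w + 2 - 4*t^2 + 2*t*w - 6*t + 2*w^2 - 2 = -4*t^2 + t*(2*w - 4) + 2*w^2 - 2*w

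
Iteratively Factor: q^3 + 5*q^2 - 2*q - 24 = (q - 2)*(q^2 + 7*q + 12) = (q - 2)*(q + 3)*(q + 4)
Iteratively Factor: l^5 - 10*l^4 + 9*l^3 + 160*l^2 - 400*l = (l - 4)*(l^4 - 6*l^3 - 15*l^2 + 100*l) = l*(l - 4)*(l^3 - 6*l^2 - 15*l + 100) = l*(l - 5)*(l - 4)*(l^2 - l - 20) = l*(l - 5)*(l - 4)*(l + 4)*(l - 5)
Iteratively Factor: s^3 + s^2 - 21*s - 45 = (s - 5)*(s^2 + 6*s + 9) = (s - 5)*(s + 3)*(s + 3)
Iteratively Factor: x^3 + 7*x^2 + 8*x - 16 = (x + 4)*(x^2 + 3*x - 4) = (x - 1)*(x + 4)*(x + 4)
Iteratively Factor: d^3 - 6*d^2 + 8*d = (d)*(d^2 - 6*d + 8) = d*(d - 4)*(d - 2)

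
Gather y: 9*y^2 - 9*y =9*y^2 - 9*y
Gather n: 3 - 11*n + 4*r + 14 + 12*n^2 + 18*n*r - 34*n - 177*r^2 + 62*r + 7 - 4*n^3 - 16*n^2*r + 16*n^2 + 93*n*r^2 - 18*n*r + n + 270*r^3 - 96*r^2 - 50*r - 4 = -4*n^3 + n^2*(28 - 16*r) + n*(93*r^2 - 44) + 270*r^3 - 273*r^2 + 16*r + 20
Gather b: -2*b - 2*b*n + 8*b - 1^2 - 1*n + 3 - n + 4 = b*(6 - 2*n) - 2*n + 6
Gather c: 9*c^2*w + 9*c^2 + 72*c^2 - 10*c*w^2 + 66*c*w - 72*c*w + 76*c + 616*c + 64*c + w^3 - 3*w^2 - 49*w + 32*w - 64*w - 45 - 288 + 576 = c^2*(9*w + 81) + c*(-10*w^2 - 6*w + 756) + w^3 - 3*w^2 - 81*w + 243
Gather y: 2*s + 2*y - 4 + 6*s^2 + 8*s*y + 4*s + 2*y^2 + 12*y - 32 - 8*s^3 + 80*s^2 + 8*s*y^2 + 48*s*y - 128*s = -8*s^3 + 86*s^2 - 122*s + y^2*(8*s + 2) + y*(56*s + 14) - 36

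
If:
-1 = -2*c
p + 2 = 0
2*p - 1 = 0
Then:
No Solution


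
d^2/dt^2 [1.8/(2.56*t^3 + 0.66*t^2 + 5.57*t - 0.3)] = (-(27.648*t + 2.376)*(2.56*t^3 + 0.66*t^2 + 5.57*t - 0.3) + 1.8*(7.68*t^2 + 1.32*t + 5.57)*(15.36*t^2 + 2.64*t + 11.14))/(2.56*t^3 + 0.66*t^2 + 5.57*t - 0.3)^3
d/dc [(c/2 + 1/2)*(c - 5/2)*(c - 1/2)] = 3*c^2/2 - 2*c - 7/8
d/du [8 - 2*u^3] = -6*u^2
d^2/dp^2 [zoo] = 0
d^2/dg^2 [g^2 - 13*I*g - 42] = 2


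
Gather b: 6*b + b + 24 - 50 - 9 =7*b - 35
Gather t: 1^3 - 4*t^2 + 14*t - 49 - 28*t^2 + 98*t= -32*t^2 + 112*t - 48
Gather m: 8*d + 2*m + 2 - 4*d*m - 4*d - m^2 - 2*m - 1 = -4*d*m + 4*d - m^2 + 1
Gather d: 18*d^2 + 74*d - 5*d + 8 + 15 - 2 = 18*d^2 + 69*d + 21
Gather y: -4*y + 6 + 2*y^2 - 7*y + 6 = 2*y^2 - 11*y + 12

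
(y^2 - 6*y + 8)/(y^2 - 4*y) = (y - 2)/y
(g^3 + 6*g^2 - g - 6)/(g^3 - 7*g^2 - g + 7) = (g + 6)/(g - 7)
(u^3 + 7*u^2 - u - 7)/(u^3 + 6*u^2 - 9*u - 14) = (u - 1)/(u - 2)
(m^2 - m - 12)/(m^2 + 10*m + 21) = (m - 4)/(m + 7)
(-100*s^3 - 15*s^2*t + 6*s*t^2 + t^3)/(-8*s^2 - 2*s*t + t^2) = (25*s^2 + 10*s*t + t^2)/(2*s + t)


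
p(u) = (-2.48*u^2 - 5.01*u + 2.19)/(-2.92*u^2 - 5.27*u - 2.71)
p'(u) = (-4.96*u - 5.01)/(-2.92*u^2 - 5.27*u - 2.71) + (5.84*u + 5.27)*(-2.48*u^2 - 5.01*u + 2.19)/(-2.92*u^2 - 5.27*u - 2.71)^2 = (-1.5596*u^2 + 26.2312*u + 25.1184)/(8.5264*u^4 + 30.7768*u^3 + 43.5993*u^2 + 28.5634*u + 7.3441)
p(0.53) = 0.18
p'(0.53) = 0.96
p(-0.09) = -1.16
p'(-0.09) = 4.46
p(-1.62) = -2.07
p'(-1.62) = -6.37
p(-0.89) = -14.08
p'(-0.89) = 4.86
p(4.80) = 0.83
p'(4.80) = 0.01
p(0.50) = 0.15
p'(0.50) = 1.03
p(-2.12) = -0.36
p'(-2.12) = -1.73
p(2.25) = 0.74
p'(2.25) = 0.09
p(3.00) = 0.78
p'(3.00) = 0.04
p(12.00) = 0.85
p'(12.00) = 0.00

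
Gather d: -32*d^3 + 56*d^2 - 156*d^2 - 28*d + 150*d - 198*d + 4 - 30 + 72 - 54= -32*d^3 - 100*d^2 - 76*d - 8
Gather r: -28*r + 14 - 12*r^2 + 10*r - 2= -12*r^2 - 18*r + 12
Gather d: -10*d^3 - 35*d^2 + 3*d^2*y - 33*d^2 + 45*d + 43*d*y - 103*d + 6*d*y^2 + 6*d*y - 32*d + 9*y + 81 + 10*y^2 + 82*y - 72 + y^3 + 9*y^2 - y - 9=-10*d^3 + d^2*(3*y - 68) + d*(6*y^2 + 49*y - 90) + y^3 + 19*y^2 + 90*y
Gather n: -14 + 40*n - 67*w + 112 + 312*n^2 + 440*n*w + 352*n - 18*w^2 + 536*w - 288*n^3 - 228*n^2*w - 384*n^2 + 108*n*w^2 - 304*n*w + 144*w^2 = -288*n^3 + n^2*(-228*w - 72) + n*(108*w^2 + 136*w + 392) + 126*w^2 + 469*w + 98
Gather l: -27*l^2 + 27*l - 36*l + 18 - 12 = -27*l^2 - 9*l + 6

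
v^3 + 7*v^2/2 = v^2*(v + 7/2)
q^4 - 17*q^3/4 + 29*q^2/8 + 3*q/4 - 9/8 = (q - 3)*(q - 1)*(q - 3/4)*(q + 1/2)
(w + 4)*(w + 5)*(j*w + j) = j*w^3 + 10*j*w^2 + 29*j*w + 20*j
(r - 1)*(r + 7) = r^2 + 6*r - 7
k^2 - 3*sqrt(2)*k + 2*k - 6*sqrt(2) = (k + 2)*(k - 3*sqrt(2))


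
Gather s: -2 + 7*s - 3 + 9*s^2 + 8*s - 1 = 9*s^2 + 15*s - 6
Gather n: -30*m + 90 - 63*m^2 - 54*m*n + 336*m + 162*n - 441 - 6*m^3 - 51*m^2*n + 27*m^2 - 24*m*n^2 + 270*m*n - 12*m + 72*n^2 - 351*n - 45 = -6*m^3 - 36*m^2 + 294*m + n^2*(72 - 24*m) + n*(-51*m^2 + 216*m - 189) - 396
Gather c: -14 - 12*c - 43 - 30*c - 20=-42*c - 77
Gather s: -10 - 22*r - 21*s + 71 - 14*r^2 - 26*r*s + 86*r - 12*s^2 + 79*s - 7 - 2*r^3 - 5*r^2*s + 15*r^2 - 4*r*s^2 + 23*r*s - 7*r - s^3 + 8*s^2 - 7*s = -2*r^3 + r^2 + 57*r - s^3 + s^2*(-4*r - 4) + s*(-5*r^2 - 3*r + 51) + 54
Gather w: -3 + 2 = -1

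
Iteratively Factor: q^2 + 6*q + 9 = (q + 3)*(q + 3)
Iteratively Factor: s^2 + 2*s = (s + 2)*(s)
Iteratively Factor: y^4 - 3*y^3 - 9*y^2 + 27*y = (y - 3)*(y^3 - 9*y) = (y - 3)^2*(y^2 + 3*y) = (y - 3)^2*(y + 3)*(y)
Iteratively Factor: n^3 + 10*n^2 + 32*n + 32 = (n + 4)*(n^2 + 6*n + 8) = (n + 2)*(n + 4)*(n + 4)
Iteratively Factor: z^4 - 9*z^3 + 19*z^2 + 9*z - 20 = (z - 1)*(z^3 - 8*z^2 + 11*z + 20) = (z - 5)*(z - 1)*(z^2 - 3*z - 4) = (z - 5)*(z - 4)*(z - 1)*(z + 1)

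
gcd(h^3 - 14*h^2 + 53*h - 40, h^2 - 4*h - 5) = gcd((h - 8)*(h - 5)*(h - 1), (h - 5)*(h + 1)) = h - 5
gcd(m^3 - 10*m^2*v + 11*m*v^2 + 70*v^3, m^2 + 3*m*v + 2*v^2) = m + 2*v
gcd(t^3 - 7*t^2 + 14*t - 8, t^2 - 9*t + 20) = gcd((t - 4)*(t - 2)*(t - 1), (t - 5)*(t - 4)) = t - 4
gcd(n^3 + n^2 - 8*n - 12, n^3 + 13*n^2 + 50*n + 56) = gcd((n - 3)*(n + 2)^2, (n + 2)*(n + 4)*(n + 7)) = n + 2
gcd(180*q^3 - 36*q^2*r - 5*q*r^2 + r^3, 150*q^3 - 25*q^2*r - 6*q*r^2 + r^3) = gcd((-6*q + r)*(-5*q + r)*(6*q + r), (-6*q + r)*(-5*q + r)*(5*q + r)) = 30*q^2 - 11*q*r + r^2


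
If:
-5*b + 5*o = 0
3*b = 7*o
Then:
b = 0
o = 0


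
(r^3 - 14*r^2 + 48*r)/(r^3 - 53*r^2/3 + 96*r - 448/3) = 3*r*(r - 6)/(3*r^2 - 29*r + 56)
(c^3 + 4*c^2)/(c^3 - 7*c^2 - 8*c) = c*(c + 4)/(c^2 - 7*c - 8)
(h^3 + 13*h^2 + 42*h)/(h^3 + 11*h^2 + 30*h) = (h + 7)/(h + 5)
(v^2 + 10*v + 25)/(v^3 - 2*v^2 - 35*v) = (v + 5)/(v*(v - 7))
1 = 1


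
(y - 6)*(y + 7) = y^2 + y - 42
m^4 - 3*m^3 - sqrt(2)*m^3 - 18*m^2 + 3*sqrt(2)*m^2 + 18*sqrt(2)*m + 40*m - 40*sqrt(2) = (m - 5)*(m - 2)*(m + 4)*(m - sqrt(2))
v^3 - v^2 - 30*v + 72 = (v - 4)*(v - 3)*(v + 6)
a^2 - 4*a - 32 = (a - 8)*(a + 4)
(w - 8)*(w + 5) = w^2 - 3*w - 40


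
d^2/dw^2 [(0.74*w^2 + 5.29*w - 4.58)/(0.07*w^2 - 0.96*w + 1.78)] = (0.151298*w^3 - 0.687876*w^2 - 2.108148*w + 15.467816)/(0.000343*w^6 - 0.014112*w^5 + 0.219702*w^4 - 1.602432*w^3 + 5.586708*w^2 - 9.124992*w + 5.639752)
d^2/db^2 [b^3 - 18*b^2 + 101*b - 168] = 6*b - 36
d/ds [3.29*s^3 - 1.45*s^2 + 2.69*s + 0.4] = 9.87*s^2 - 2.9*s + 2.69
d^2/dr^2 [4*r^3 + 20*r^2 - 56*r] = 24*r + 40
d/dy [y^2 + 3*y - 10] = 2*y + 3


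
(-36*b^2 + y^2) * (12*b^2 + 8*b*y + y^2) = -432*b^4 - 288*b^3*y - 24*b^2*y^2 + 8*b*y^3 + y^4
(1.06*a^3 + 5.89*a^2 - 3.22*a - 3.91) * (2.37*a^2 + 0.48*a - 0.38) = 2.5122*a^5 + 14.4681*a^4 - 5.207*a^3 - 13.0505*a^2 - 0.6532*a + 1.4858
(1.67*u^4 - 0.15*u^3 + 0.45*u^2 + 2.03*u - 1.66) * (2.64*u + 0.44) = 4.4088*u^5 + 0.3388*u^4 + 1.122*u^3 + 5.5572*u^2 - 3.4892*u - 0.7304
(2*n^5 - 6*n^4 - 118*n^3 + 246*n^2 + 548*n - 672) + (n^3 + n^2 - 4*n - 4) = 2*n^5 - 6*n^4 - 117*n^3 + 247*n^2 + 544*n - 676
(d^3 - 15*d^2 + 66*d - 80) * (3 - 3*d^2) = -3*d^5 + 45*d^4 - 195*d^3 + 195*d^2 + 198*d - 240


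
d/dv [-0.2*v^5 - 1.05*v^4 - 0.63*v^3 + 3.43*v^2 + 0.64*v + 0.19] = -1.0*v^4 - 4.2*v^3 - 1.89*v^2 + 6.86*v + 0.64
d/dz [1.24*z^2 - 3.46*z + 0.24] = 2.48*z - 3.46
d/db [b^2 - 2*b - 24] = 2*b - 2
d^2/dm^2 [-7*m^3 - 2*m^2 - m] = -42*m - 4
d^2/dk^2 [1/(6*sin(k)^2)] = (cos(2*k) + 2)/(3*sin(k)^4)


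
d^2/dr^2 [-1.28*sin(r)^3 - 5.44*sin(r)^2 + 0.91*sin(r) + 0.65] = 0.0500000000000007*sin(r) - 2.88*sin(3*r) - 10.88*cos(2*r)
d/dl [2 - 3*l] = -3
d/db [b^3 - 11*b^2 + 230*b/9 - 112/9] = 3*b^2 - 22*b + 230/9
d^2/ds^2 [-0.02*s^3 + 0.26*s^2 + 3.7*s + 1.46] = 0.52 - 0.12*s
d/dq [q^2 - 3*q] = 2*q - 3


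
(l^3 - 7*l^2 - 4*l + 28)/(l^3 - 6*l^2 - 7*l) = (l^2 - 4)/(l*(l + 1))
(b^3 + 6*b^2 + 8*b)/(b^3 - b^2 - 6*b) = (b + 4)/(b - 3)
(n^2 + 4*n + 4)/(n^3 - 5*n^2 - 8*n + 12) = (n + 2)/(n^2 - 7*n + 6)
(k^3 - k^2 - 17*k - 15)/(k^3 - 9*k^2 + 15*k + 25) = (k + 3)/(k - 5)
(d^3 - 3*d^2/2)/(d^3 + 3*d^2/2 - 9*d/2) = d/(d + 3)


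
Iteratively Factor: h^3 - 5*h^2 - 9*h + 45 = (h + 3)*(h^2 - 8*h + 15) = (h - 3)*(h + 3)*(h - 5)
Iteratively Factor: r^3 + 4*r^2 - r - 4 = (r + 1)*(r^2 + 3*r - 4) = (r + 1)*(r + 4)*(r - 1)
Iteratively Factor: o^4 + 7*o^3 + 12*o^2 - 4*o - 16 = (o + 4)*(o^3 + 3*o^2 - 4) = (o + 2)*(o + 4)*(o^2 + o - 2) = (o - 1)*(o + 2)*(o + 4)*(o + 2)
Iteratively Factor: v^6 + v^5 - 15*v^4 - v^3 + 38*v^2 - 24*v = (v + 2)*(v^5 - v^4 - 13*v^3 + 25*v^2 - 12*v) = (v - 3)*(v + 2)*(v^4 + 2*v^3 - 7*v^2 + 4*v) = v*(v - 3)*(v + 2)*(v^3 + 2*v^2 - 7*v + 4) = v*(v - 3)*(v - 1)*(v + 2)*(v^2 + 3*v - 4) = v*(v - 3)*(v - 1)^2*(v + 2)*(v + 4)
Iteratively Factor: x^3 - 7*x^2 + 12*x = (x)*(x^2 - 7*x + 12) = x*(x - 4)*(x - 3)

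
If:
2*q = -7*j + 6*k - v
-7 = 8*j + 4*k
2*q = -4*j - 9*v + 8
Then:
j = 8*v/15 - 37/30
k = 43/60 - 16*v/15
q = 97/15 - 167*v/30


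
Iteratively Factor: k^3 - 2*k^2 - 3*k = (k - 3)*(k^2 + k) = k*(k - 3)*(k + 1)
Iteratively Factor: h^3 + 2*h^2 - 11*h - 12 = (h + 1)*(h^2 + h - 12) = (h + 1)*(h + 4)*(h - 3)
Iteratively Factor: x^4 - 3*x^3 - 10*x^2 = (x - 5)*(x^3 + 2*x^2) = x*(x - 5)*(x^2 + 2*x) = x*(x - 5)*(x + 2)*(x)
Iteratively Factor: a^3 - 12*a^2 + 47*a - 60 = (a - 5)*(a^2 - 7*a + 12) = (a - 5)*(a - 4)*(a - 3)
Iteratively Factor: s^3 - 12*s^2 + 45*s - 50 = (s - 2)*(s^2 - 10*s + 25) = (s - 5)*(s - 2)*(s - 5)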